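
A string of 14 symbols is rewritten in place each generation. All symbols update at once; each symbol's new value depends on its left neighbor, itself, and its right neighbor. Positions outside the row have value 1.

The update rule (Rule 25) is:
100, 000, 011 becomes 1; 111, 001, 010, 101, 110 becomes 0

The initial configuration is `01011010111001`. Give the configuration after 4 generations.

00010000100101
11001110010001
00101001001101
10000100101001

10000100101001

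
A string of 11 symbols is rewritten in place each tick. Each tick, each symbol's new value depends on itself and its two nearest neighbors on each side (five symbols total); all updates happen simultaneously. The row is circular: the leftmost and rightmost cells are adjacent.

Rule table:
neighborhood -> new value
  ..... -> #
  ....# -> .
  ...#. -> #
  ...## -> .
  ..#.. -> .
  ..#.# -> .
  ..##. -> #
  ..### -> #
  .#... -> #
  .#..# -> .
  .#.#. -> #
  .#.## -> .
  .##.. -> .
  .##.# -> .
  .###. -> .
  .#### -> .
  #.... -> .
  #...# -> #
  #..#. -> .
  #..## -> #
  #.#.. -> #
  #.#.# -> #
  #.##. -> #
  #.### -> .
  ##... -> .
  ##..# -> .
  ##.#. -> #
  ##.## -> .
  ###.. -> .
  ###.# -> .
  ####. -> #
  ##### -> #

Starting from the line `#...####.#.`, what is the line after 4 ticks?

#.#.#....##

tick 1: ###.#.#.###
tick 2: ##.####...#
tick 3: .....#..#.#
tick 4: #.#.#....##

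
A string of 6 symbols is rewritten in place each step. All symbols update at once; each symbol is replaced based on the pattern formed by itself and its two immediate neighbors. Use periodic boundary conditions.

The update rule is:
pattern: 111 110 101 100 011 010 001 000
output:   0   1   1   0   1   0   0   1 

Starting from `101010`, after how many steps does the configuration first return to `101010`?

2

010101
101010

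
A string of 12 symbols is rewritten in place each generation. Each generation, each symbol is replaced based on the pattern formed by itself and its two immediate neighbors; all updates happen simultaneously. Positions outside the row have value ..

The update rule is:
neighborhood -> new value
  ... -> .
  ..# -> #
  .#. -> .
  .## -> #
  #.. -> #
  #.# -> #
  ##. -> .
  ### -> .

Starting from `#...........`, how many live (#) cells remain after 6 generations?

.#..........
#.#.........
.#.#........
#.#.#.......
.#.#.#......
#.#.#.#.....
count of #: 4

4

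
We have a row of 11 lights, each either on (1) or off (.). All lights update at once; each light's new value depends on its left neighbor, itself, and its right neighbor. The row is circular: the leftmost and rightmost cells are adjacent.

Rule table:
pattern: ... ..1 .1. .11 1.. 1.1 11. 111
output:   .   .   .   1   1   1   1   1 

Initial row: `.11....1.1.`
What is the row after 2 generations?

.111....1.1
11111....1.

11111....1.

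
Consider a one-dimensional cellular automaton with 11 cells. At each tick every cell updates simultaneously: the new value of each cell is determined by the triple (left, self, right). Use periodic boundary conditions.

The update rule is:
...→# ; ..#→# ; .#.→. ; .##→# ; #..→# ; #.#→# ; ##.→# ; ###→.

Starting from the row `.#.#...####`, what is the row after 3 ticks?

.#######...

tick 1: #.#.####..#
tick 2: ##.##..####
tick 3: .#######...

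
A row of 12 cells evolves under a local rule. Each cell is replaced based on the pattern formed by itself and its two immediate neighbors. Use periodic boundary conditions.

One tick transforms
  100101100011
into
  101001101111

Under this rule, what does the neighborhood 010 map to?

At position 3 the neighborhood is 010; the next row has 0 there.

0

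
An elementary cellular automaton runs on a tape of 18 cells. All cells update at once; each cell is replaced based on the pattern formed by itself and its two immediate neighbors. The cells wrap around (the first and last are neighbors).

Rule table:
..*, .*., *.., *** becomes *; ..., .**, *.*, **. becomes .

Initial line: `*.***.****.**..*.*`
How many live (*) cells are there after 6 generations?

10

...*...**....***..
..***.*..*..*.*.*.
.*.*..*******.*.**
.*.***.*****..*...
**..*...***.****..
..****.*.*...**.**
count of *: 10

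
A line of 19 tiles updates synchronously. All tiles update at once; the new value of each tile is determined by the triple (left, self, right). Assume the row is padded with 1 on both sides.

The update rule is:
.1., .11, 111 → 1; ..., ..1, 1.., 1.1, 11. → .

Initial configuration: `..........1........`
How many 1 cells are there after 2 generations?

1

generation 1: ..........1........  (fixed point — unchanged through generation 2)
count of 1: 1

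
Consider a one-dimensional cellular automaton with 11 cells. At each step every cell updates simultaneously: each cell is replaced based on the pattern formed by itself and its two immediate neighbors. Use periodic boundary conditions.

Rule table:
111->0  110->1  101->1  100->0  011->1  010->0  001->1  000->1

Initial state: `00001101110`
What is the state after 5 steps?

10101111111

11111111010
10000001101
10111111111
11100000000
10101111111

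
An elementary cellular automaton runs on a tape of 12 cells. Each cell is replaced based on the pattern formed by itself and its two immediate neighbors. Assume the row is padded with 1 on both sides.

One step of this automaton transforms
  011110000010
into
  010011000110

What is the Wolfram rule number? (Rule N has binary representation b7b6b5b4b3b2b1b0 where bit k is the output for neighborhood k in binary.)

94

position 2: 111 → 0  (bit 7 = 0)
position 4: 110 → 1  (bit 6 = 1)
position 0: 101 → 0  (bit 5 = 0)
position 5: 100 → 1  (bit 4 = 1)
position 1: 011 → 1  (bit 3 = 1)
position 10: 010 → 1  (bit 2 = 1)
position 9: 001 → 1  (bit 1 = 1)
position 6: 000 → 0  (bit 0 = 0)
bits b7..b0 = 01011110 = 94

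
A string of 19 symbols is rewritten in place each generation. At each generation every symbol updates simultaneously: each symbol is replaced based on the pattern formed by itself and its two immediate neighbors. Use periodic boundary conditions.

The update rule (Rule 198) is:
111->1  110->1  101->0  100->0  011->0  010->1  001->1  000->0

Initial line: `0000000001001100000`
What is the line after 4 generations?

0000000011010100000
0000000101010100000
0000001101010100000
0000010101010100000

0000010101010100000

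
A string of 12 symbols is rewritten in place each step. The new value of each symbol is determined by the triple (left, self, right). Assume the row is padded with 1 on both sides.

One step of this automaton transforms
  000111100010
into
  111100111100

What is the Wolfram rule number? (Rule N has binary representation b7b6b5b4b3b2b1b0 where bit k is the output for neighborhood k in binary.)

position 4: 111 → 0  (bit 7 = 0)
position 6: 110 → 1  (bit 6 = 1)
position 11: 101 → 0  (bit 5 = 0)
position 0: 100 → 1  (bit 4 = 1)
position 3: 011 → 1  (bit 3 = 1)
position 10: 010 → 0  (bit 2 = 0)
position 2: 001 → 1  (bit 1 = 1)
position 1: 000 → 1  (bit 0 = 1)
bits b7..b0 = 01011011 = 91

91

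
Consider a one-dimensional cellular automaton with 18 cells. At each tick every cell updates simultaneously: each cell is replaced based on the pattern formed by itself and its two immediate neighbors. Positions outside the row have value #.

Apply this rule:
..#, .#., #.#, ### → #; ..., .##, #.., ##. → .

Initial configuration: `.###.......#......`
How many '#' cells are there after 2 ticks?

tick 1: #.#.......##.....#
tick 2: .##......#......#.
count of #: 4

4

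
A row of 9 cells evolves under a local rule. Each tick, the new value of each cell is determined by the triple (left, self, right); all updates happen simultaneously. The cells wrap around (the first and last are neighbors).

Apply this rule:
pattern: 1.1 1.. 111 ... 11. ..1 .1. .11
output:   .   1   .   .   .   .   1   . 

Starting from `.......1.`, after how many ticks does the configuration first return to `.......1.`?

18

.......11
1........
11.......
..1......
..11.....
....1....
....11...
......1..
......11.
........1
1.......1
.1.......
.11......
...1.....
...11....
.....1...
.....11..
.......1.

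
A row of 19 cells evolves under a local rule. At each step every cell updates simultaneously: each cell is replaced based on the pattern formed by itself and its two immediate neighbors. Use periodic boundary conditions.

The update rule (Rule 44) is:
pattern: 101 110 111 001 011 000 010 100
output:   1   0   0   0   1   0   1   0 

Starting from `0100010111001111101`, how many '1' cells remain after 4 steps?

1100011100001000011
0000010000001000010
0000010000001000010  (fixed point — unchanged through step 4)
count of 1: 3

3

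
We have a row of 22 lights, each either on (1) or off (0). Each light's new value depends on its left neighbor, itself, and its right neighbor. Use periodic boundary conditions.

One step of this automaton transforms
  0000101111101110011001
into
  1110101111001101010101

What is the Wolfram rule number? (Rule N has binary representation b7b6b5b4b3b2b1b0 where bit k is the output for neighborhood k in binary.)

157

position 7: 111 → 1  (bit 7 = 1)
position 10: 110 → 0  (bit 6 = 0)
position 5: 101 → 0  (bit 5 = 0)
position 0: 100 → 1  (bit 4 = 1)
position 6: 011 → 1  (bit 3 = 1)
position 4: 010 → 1  (bit 2 = 1)
position 3: 001 → 0  (bit 1 = 0)
position 1: 000 → 1  (bit 0 = 1)
bits b7..b0 = 10011101 = 157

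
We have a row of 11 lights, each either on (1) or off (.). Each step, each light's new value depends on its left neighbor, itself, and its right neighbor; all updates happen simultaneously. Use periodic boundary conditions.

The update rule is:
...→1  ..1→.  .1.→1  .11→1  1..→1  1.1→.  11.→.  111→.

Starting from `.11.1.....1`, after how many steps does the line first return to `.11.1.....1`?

2

step 1: .1..11111.1
step 2: .11.1.....1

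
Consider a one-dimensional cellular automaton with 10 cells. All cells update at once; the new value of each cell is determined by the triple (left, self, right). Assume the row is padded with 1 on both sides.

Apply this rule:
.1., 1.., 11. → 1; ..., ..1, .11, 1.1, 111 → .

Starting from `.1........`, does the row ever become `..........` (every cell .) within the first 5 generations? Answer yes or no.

generation 1: .11.......
generation 2: ..11......
generation 3: 1..11.....
generation 4: 11..11....
generation 5: .11..11...
generation 5 is .11..11..., still not uniform .

no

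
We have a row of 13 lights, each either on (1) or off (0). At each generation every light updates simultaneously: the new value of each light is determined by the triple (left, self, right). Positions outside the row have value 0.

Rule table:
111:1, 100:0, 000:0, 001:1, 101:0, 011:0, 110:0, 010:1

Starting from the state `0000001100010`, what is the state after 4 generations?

0000010000110
0000110001000
0001000011000
0011000100000

0011000100000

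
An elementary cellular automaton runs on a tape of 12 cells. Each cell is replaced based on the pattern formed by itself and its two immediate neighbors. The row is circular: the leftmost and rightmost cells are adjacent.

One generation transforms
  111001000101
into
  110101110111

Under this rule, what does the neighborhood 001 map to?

0

At position 4 the neighborhood is 001; the next row has 0 there.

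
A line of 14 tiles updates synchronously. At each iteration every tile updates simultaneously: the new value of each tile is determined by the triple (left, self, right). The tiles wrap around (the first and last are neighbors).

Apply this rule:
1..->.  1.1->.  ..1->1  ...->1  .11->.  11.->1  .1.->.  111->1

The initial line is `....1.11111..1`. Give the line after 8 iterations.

iteration 1: .111...1111.1.
iteration 2: 1.11.11.111...
iteration 3: ...1..1..11.11
iteration 4: .11..1..1.1..1
iteration 5: ..1.1..1....1.
iteration 6: 11....1..111..
iteration 7: .1.111..1.11.1
iteration 8: ....11.1...1..

....11.1...1..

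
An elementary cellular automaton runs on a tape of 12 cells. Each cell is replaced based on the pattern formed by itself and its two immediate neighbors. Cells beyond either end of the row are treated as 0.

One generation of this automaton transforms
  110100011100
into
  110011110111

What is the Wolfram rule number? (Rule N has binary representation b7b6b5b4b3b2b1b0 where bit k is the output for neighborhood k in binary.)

91

position 8: 111 → 0  (bit 7 = 0)
position 1: 110 → 1  (bit 6 = 1)
position 2: 101 → 0  (bit 5 = 0)
position 4: 100 → 1  (bit 4 = 1)
position 0: 011 → 1  (bit 3 = 1)
position 3: 010 → 0  (bit 2 = 0)
position 6: 001 → 1  (bit 1 = 1)
position 5: 000 → 1  (bit 0 = 1)
bits b7..b0 = 01011011 = 91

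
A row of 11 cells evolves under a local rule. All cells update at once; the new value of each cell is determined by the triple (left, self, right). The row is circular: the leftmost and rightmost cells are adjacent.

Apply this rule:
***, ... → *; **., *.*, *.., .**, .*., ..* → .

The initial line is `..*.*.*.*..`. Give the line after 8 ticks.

tick 1: *.........*
tick 2: ..*******..
tick 3: *..*****..*
tick 4: ....***....
tick 5: ***..*..***
tick 6: **.......**
tick 7: *..*****..*  (repeats tick 3; period 4)
tick 8: ....***....

....***....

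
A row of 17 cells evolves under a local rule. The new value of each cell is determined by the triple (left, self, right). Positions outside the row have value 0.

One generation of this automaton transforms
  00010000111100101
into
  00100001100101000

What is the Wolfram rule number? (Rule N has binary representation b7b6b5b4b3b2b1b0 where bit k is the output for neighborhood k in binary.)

74

position 9: 111 → 0  (bit 7 = 0)
position 11: 110 → 1  (bit 6 = 1)
position 15: 101 → 0  (bit 5 = 0)
position 4: 100 → 0  (bit 4 = 0)
position 8: 011 → 1  (bit 3 = 1)
position 3: 010 → 0  (bit 2 = 0)
position 2: 001 → 1  (bit 1 = 1)
position 0: 000 → 0  (bit 0 = 0)
bits b7..b0 = 01001010 = 74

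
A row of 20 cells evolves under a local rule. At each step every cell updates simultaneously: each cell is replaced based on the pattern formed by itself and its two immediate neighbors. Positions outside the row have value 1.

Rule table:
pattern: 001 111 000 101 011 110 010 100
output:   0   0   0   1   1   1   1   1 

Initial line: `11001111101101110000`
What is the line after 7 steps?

11110111001001110011

01101000111111011000
11111100100001111100
00000110110001000110
10000111111001100111
11000100001101110100
01100110001111011110
11110111001001110011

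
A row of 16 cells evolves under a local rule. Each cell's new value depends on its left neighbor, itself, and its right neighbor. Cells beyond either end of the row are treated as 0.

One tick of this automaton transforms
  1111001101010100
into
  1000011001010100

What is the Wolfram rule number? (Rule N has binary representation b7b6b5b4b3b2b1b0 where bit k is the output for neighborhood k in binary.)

14

position 1: 111 → 0  (bit 7 = 0)
position 3: 110 → 0  (bit 6 = 0)
position 8: 101 → 0  (bit 5 = 0)
position 4: 100 → 0  (bit 4 = 0)
position 0: 011 → 1  (bit 3 = 1)
position 9: 010 → 1  (bit 2 = 1)
position 5: 001 → 1  (bit 1 = 1)
position 15: 000 → 0  (bit 0 = 0)
bits b7..b0 = 00001110 = 14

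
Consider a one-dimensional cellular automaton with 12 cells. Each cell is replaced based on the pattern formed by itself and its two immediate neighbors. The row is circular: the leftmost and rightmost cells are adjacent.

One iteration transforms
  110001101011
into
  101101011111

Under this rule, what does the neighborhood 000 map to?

At position 3 the neighborhood is 000; the next row has 1 there.

1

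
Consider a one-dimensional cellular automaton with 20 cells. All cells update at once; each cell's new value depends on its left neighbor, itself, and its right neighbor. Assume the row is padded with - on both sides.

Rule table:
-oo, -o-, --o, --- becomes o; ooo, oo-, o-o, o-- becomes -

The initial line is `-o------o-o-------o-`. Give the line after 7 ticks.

o-o-o-oo-oooooo-o-oo

oo-oooooo-o-ooooooo-
o--o------o-o-------
o-oo-oooooo-o-oooooo
o-o--o------o-o-----
o-o-oo-oooooo-o-oooo
o-o-o--o------o-o---
o-o-o-oo-oooooo-o-oo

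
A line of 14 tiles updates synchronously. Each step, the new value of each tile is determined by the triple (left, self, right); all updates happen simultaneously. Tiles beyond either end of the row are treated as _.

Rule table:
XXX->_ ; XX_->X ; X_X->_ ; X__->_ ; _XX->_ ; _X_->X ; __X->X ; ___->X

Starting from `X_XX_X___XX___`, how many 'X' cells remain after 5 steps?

X__X_X_XX_X_XX
X_XX_X__X_X__X
X__X_X_XX_X_XX  (repeats step 1; period 2)
step 5: X__X_X_XX_X_XX
count of X: 8

8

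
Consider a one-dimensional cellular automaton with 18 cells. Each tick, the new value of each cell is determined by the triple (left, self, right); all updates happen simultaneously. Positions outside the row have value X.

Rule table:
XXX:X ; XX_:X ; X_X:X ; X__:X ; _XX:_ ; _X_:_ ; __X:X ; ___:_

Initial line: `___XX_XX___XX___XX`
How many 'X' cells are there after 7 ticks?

X_X_XX_XX_X_XX_X_X
XX_X_XX_XX_X_XX_X_
XXX_X_XX_XX_X_XX_X
XXXX_X_XX_XX_X_XX_
XXXXX_X_XX_XX_X_XX
XXXXXX_X_XX_XX_X_X
XXXXXXX_X_XX_XX_X_
count of X: 13

13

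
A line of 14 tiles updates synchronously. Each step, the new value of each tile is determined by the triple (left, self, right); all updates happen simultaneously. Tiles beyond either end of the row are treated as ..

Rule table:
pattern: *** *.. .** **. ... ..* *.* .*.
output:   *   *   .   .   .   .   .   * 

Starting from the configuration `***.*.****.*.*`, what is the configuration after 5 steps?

.........*.*.*

step 1: .*..*..**..*.*
step 2: .**.**...*.*.*
step 3: ......*..*.*.*
step 4: ......**.*.*.*
step 5: .........*.*.*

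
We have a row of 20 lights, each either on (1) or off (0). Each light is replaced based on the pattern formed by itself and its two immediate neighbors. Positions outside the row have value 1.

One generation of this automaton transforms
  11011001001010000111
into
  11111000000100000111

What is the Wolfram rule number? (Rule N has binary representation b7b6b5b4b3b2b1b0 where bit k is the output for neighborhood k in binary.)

232

position 0: 111 → 1  (bit 7 = 1)
position 1: 110 → 1  (bit 6 = 1)
position 2: 101 → 1  (bit 5 = 1)
position 5: 100 → 0  (bit 4 = 0)
position 3: 011 → 1  (bit 3 = 1)
position 7: 010 → 0  (bit 2 = 0)
position 6: 001 → 0  (bit 1 = 0)
position 14: 000 → 0  (bit 0 = 0)
bits b7..b0 = 11101000 = 232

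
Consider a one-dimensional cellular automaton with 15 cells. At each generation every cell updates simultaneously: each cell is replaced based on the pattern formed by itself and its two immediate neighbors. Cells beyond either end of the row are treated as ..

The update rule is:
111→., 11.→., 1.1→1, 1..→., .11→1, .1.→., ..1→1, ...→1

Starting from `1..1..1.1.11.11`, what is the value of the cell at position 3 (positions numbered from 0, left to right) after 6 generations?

.

..1..1.1.11.11.
11..1.1.11.11..
1..1.1.11.11..1
..1.1.11.11..1.
11.1.11.11..1..
1.1.11.11..1..1
position 3 holds .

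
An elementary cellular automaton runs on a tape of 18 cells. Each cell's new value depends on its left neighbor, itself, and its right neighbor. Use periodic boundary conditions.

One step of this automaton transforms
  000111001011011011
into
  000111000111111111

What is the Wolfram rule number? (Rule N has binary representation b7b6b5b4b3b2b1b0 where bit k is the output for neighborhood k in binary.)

232

position 4: 111 → 1  (bit 7 = 1)
position 5: 110 → 1  (bit 6 = 1)
position 9: 101 → 1  (bit 5 = 1)
position 0: 100 → 0  (bit 4 = 0)
position 3: 011 → 1  (bit 3 = 1)
position 8: 010 → 0  (bit 2 = 0)
position 2: 001 → 0  (bit 1 = 0)
position 1: 000 → 0  (bit 0 = 0)
bits b7..b0 = 11101000 = 232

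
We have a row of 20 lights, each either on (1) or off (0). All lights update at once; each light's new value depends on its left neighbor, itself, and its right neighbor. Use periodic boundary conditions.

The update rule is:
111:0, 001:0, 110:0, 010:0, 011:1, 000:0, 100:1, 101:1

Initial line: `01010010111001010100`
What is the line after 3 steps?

00101001100100101010
00010101010010010101
10001010101001001010

10001010101001001010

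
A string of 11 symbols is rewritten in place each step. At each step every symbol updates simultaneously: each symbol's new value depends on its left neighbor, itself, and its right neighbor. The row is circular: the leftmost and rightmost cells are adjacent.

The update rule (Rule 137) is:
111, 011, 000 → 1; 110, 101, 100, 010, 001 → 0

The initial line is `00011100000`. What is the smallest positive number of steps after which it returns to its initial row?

7

11011001111
10010001111
00000101111
01110001110
01100101100
01000001001
00011100000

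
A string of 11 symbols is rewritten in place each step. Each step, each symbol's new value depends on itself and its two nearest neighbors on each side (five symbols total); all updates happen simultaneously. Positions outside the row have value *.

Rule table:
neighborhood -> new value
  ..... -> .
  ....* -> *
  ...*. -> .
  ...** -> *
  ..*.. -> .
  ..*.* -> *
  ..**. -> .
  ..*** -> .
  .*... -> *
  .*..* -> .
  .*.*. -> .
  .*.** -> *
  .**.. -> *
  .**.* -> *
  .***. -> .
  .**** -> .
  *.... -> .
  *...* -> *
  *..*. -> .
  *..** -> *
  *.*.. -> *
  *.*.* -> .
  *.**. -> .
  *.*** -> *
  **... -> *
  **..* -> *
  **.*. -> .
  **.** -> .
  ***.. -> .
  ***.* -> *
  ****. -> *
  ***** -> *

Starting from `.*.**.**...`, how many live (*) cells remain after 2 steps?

6

step 1: ..*.*..****
step 2: *.*.*.*..**
count of *: 6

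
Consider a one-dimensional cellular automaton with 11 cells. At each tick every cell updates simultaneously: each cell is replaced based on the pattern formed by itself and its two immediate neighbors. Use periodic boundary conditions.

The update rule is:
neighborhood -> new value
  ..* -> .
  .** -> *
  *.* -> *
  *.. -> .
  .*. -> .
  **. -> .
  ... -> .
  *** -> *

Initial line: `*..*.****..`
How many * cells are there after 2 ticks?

3

....****...
....***....
count of *: 3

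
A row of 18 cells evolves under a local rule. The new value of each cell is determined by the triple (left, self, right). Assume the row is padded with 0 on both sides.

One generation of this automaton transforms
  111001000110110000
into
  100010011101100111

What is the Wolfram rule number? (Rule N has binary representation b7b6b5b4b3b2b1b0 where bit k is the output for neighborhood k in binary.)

position 1: 111 → 0  (bit 7 = 0)
position 2: 110 → 0  (bit 6 = 0)
position 11: 101 → 1  (bit 5 = 1)
position 3: 100 → 0  (bit 4 = 0)
position 0: 011 → 1  (bit 3 = 1)
position 5: 010 → 0  (bit 2 = 0)
position 4: 001 → 1  (bit 1 = 1)
position 7: 000 → 1  (bit 0 = 1)
bits b7..b0 = 00101011 = 43

43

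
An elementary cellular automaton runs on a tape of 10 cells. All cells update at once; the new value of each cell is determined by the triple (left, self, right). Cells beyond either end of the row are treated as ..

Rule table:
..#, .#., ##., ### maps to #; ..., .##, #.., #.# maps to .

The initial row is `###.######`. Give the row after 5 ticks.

.##..#####
#.#.#.####
#.#.#..###
#.#.#.#.##
#.#.#.#..#

#.#.#.#..#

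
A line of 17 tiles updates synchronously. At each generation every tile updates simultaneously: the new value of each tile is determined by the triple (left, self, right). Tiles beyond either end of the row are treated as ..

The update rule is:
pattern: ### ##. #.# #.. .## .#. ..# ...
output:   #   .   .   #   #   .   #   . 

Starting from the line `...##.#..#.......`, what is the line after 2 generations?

.##.#.##...#.....

..##...##.#......
.##.#.##...#.....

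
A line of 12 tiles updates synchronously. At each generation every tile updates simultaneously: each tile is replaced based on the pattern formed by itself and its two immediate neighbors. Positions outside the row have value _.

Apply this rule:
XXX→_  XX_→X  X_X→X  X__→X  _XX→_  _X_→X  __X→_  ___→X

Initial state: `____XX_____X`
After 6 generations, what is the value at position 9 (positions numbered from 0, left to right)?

_

generation 1: XXX__XXXXX_X
generation 2: __XX_____XXX
generation 3: X__XXXXX___X
generation 4: XX_____XXX_X
generation 5: _XXXXX___XXX
generation 6: _____XXX___X
position 9 holds _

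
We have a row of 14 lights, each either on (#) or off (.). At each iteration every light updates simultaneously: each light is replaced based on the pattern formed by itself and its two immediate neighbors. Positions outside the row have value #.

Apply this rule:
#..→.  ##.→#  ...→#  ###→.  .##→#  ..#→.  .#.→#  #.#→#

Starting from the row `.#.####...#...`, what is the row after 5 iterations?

...#..###...##

####..#.#.#.#.
...#..########
.#.#..#.......
####..#.#####.
...#..###...##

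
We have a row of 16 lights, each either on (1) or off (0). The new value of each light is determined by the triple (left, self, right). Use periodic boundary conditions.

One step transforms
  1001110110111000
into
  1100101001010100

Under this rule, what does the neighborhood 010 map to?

At position 0 the neighborhood is 010; the next row has 1 there.

1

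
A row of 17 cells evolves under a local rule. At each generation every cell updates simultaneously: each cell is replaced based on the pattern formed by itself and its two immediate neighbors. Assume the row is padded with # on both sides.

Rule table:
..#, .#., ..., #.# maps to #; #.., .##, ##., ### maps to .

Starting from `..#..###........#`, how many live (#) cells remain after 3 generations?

8

.##.#....#######.
#..##.###.......#
..#..#....######.
count of #: 8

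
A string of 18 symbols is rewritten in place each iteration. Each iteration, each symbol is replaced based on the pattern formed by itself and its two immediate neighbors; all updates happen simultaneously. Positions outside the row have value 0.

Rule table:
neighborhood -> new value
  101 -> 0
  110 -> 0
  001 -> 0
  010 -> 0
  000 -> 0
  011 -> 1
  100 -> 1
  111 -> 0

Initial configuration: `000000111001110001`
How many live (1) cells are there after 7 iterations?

iteration 1: 000000100101001000
iteration 2: 000000010000100100
iteration 3: 000000001000010010
iteration 4: 000000000100001001
iteration 5: 000000000010000100
iteration 6: 000000000001000010
iteration 7: 000000000000100001
count of 1: 2

2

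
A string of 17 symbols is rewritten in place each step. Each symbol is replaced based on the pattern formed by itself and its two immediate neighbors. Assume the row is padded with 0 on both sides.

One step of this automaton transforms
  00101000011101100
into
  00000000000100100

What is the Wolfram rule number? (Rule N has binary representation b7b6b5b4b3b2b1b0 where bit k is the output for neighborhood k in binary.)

64

position 10: 111 → 0  (bit 7 = 0)
position 11: 110 → 1  (bit 6 = 1)
position 3: 101 → 0  (bit 5 = 0)
position 5: 100 → 0  (bit 4 = 0)
position 9: 011 → 0  (bit 3 = 0)
position 2: 010 → 0  (bit 2 = 0)
position 1: 001 → 0  (bit 1 = 0)
position 0: 000 → 0  (bit 0 = 0)
bits b7..b0 = 01000000 = 64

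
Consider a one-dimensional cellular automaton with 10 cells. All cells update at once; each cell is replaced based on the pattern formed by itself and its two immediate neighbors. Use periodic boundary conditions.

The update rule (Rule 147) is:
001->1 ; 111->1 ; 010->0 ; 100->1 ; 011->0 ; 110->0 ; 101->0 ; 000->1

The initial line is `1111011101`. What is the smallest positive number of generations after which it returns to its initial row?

4

1110001000
0101110111
0000100010
1111011101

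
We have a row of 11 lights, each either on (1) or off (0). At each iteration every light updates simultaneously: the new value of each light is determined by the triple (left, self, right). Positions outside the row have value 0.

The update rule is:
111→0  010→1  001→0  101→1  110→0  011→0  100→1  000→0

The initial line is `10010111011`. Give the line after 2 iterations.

00100100110

11011000100
00100100110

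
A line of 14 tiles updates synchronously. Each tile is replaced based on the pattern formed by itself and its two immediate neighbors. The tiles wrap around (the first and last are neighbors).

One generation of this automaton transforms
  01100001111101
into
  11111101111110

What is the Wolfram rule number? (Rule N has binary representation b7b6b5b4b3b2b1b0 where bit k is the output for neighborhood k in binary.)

position 8: 111 → 1  (bit 7 = 1)
position 2: 110 → 1  (bit 6 = 1)
position 0: 101 → 1  (bit 5 = 1)
position 3: 100 → 1  (bit 4 = 1)
position 1: 011 → 1  (bit 3 = 1)
position 13: 010 → 0  (bit 2 = 0)
position 6: 001 → 0  (bit 1 = 0)
position 4: 000 → 1  (bit 0 = 1)
bits b7..b0 = 11111001 = 249

249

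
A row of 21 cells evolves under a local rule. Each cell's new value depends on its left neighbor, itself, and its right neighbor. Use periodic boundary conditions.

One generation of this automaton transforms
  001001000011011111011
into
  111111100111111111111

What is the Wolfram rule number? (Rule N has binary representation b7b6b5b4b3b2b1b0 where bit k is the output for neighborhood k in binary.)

254

position 14: 111 → 1  (bit 7 = 1)
position 11: 110 → 1  (bit 6 = 1)
position 12: 101 → 1  (bit 5 = 1)
position 0: 100 → 1  (bit 4 = 1)
position 10: 011 → 1  (bit 3 = 1)
position 2: 010 → 1  (bit 2 = 1)
position 1: 001 → 1  (bit 1 = 1)
position 7: 000 → 0  (bit 0 = 0)
bits b7..b0 = 11111110 = 254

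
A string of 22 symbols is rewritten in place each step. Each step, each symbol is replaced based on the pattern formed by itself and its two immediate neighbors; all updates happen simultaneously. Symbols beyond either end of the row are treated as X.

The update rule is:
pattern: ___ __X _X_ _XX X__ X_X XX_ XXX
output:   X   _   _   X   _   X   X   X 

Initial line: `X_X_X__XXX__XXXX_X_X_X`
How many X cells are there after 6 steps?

20

step 1: XX_X___XXX__XXXXX_X_XX
step 2: XXX__X_XXX__XXXXXX_XXX
step 3: XXX___XXXX__XXXXXXXXXX
step 4: XXX_X_XXXX__XXXXXXXXXX
step 5: XXXX_XXXXX__XXXXXXXXXX
step 6: XXXXXXXXXX__XXXXXXXXXX
count of X: 20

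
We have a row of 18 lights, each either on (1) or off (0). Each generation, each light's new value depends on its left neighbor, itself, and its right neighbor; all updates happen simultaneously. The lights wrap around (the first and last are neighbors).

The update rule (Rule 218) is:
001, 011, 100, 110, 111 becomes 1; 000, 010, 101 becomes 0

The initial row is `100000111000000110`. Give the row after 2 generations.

generation 1: 010001111100001110
generation 2: 101011111110011111

101011111110011111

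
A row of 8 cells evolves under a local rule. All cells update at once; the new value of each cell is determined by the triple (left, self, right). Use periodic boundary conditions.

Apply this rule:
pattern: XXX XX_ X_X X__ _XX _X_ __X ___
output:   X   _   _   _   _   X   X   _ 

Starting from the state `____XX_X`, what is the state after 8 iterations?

___X___X
__XX__XX
_X___X__
XX__XX__
___X___X  (repeats iteration 1; period 4)
iteration 8: XX__XX__

XX__XX__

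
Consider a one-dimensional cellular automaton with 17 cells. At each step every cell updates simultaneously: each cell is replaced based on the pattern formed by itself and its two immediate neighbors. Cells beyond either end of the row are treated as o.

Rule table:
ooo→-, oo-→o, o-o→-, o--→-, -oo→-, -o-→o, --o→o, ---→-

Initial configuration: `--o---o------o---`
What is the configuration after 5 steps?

-oo-o-o-oo-o-o-o-

step 1: -oo--oo-----oo--o
step 2: --o-o-o----o-o-o-
step 3: -oo-o-o---oo-o-o-
step 4: --o-o-o--o-o-o-o-
step 5: -oo-o-o-oo-o-o-o-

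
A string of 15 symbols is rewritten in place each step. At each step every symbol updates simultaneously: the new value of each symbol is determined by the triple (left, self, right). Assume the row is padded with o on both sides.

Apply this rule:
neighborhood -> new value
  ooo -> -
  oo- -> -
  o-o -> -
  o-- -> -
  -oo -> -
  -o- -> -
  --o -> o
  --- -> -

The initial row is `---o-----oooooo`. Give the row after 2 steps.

step 1: --o-----o------
step 2: -o-----o------o

-o-----o------o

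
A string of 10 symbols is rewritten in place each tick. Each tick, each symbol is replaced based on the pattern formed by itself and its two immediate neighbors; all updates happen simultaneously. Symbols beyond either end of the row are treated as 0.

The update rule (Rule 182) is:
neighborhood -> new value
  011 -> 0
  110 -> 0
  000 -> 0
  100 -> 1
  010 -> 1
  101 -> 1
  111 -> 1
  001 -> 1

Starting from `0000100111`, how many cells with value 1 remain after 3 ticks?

5

0001111010
0010110111
0111001010
count of 1: 5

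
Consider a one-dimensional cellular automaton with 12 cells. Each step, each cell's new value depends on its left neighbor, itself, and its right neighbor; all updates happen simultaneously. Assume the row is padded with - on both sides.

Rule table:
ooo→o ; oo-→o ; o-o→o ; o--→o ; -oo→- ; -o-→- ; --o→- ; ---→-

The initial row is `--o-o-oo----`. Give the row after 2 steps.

----o-o-oo--

---o-o-oo---
----o-o-oo--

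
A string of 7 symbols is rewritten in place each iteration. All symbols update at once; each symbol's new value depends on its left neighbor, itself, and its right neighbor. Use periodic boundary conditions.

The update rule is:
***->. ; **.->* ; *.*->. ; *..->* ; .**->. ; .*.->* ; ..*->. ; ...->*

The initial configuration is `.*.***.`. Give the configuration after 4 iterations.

**..*.*

.*...**
.***..*
...**.*
**..*.*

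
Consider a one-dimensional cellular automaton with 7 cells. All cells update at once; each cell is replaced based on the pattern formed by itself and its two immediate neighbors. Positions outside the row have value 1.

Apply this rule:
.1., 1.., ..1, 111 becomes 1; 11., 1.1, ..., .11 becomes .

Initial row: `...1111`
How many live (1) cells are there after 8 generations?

4

generation 1: 1.1.111
generation 2: ..1..11
generation 3: 11111.1
generation 4: 1111...
generation 5: 111.1.1
generation 6: 11..1..
generation 7: 1.11111
generation 8: ...1111
count of 1: 4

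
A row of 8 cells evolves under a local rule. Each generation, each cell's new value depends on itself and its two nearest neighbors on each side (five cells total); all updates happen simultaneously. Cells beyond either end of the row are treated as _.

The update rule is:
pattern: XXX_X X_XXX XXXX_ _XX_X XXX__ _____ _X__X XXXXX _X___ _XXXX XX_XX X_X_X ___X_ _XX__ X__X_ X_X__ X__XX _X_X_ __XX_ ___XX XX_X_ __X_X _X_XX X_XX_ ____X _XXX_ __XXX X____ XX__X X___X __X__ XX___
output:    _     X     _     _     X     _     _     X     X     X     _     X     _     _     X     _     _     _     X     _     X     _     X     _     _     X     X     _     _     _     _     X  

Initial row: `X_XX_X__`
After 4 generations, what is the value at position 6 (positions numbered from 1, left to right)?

X

generation 1: _X__X_X_
generation 2: ___X___X
generation 3: ____X___
generation 4: _____X__
position 6 holds X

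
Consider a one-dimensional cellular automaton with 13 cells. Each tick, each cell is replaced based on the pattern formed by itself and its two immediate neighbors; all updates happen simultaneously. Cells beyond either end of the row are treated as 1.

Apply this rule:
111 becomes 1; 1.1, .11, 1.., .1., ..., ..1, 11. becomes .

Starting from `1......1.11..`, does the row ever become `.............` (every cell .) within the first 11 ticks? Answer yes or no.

.............
all cells are . at tick 1

yes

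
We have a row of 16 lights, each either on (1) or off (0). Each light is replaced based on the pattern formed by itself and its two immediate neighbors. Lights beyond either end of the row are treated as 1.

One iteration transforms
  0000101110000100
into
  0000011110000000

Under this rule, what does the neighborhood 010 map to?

0

At position 4 the neighborhood is 010; the next row has 0 there.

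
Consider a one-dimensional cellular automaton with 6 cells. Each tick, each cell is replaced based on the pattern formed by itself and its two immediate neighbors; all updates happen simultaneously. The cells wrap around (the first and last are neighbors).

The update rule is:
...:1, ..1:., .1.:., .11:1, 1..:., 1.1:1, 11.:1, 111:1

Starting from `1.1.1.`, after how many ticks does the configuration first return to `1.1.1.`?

tick 1: .1.1.1
tick 2: 1.1.1.

2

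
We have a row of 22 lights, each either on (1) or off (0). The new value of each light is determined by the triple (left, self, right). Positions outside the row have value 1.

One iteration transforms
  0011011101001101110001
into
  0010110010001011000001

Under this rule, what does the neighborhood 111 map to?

At position 6 the neighborhood is 111; the next row has 0 there.

0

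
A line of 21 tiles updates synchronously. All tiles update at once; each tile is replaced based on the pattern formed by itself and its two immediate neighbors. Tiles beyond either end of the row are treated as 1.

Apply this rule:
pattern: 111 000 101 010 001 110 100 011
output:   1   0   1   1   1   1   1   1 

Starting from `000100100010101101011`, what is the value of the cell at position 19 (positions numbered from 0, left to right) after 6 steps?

step 1: 101111110111111111111
step 2: 111111111111111111111
step 3: 111111111111111111111  (fixed point — unchanged through step 6)
position 19 holds 1

1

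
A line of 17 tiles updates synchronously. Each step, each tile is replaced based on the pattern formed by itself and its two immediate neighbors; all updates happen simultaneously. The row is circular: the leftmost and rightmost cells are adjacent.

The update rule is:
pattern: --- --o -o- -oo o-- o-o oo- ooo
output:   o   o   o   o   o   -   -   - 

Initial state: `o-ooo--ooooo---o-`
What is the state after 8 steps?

----ooooo--ooooo-

o-o--ooo----oooo-
o-oooo--ooooo----
o-o---ooo----oooo
--ooooo--ooooo---
ooo----ooo----ooo
---ooooo--ooooo--
oooo----ooo----oo
----ooooo--ooooo-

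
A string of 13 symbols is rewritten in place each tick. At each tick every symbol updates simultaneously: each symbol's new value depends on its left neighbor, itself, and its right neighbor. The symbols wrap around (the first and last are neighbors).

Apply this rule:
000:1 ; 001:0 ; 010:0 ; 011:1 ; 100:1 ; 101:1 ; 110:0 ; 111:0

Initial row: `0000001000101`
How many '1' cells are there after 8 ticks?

6

1111100110010
1000010101001
0111001010101
1100100101010
1010010010101
0101001001011
1010100100110
0101010010101
count of 1: 6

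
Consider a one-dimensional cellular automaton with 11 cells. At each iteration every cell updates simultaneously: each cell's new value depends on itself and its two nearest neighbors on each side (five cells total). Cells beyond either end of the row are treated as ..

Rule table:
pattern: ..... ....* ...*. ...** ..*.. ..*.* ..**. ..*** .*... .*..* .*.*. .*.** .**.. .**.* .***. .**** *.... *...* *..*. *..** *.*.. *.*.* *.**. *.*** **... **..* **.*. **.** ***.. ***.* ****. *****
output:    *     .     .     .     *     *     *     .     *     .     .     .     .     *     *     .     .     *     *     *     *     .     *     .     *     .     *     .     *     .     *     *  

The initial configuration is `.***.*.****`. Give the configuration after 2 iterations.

..*.**...*.

iteration 1: ..*.*....**
iteration 2: ..*.**...*.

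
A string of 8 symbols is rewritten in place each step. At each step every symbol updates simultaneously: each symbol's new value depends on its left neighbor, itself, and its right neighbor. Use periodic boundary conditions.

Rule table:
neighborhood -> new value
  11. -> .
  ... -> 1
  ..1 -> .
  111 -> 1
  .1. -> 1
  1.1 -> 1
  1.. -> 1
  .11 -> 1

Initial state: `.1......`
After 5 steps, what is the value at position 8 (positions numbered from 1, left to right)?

1

.1111111
1111111.
111111.1
11111.11
1111.111
position 8 holds 1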